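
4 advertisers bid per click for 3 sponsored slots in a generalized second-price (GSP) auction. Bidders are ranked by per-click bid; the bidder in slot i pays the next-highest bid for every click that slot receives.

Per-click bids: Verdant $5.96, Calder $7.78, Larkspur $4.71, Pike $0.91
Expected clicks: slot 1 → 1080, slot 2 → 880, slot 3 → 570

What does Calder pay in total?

Sorting advertisers: $7.78 (Calder) > $5.96 (Verdant) > $4.71 (Larkspur) > $0.91 (Pike)
Calder holds slot 1 → pays next bid $5.96 × 1080 clicks = $6436.80.

Calder pays $6436.80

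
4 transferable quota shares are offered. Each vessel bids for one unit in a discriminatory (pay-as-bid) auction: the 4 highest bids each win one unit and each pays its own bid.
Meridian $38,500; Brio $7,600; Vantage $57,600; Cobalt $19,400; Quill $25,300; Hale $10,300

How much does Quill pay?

Quill pays $25,300

Bids ranked high→low: 57,600 (Vantage), 38,500 (Meridian), 25,300 (Quill), 19,400 (Cobalt), 10,300 (Hale), 7,600 (Brio)
Top 4: Vantage, Meridian, Quill, Cobalt.
Quill wins → own bid $25,300.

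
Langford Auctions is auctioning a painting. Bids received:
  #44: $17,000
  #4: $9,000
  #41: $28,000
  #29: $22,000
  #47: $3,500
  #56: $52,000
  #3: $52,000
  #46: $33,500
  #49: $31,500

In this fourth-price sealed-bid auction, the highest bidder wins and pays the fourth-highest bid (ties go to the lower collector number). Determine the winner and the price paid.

Bids ranked: 52,000 (#3) > 52,000 (#56) > 33,500 (#46) > 31,500 (#49) > 28,000 (#41) > 22,000 (#29) > …
Tie at $52,000 → #3 wins by tie-break.
#3 wins; payment is bid #4 in the ranking = $31,500.

#3 pays $31,500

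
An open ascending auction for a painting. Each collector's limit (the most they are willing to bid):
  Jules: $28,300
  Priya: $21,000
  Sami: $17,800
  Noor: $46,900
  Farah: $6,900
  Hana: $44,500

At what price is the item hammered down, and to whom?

Noor wins at $44,500

Rule: the price rises until one bidder remains; the winner pays the price at which the last rival dropped out.
Sorting limits: 46,900 (Noor) > 44,500 (Hana) > 28,300 (Jules) > 21,000 (Priya) > 17,800 (Sami) > 6,900 (Farah)
Hana is the last rival to drop out, at $44,500; Noor remains and wins at that price.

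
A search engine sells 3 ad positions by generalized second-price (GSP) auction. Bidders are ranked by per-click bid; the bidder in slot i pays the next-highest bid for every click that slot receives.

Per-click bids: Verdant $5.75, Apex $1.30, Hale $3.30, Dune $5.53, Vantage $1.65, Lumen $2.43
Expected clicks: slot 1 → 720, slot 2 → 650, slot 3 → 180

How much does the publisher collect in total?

Total revenue: $6564.00

Per-click bids in order: $5.75 (Verdant) > $5.53 (Dune) > $3.30 (Hale) > $2.43 (Lumen) > …
Slot 1: Verdant pays $5.53 × 720 = $3981.60
Slot 2: Dune pays $3.30 × 650 = $2145.00
Slot 3: Hale pays $2.43 × 180 = $437.40
Total = $6564.00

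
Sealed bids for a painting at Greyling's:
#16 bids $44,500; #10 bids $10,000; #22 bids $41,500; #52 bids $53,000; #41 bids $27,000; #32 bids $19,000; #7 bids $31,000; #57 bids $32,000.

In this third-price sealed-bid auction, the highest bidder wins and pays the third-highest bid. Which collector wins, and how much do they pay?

#52 pays $41,500

Sorting bids: 53,000 (#52) > 44,500 (#16) > 41,500 (#22) > 32,000 (#57) > 31,000 (#7) > 27,000 (#41) > …
#52 is highest; pays the third-highest bid, $41,500.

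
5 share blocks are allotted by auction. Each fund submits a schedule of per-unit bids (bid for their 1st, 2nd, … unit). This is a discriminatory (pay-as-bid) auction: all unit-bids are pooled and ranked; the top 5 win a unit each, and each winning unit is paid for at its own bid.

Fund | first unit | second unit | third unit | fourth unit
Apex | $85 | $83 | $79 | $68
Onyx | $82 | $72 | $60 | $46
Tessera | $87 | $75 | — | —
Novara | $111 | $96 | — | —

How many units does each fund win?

Merging the schedules and taking the best 5: 111 (Novara-1), 96 (Novara-2), 87 (Tessera-1), 85 (Apex-1), 83 (Apex-2)
Next rejected bid: $82 (not a price — pay-as-bid).
Allocation: Apex 2, Novara 2, Tessera 1.

Apex 2, Novara 2, Tessera 1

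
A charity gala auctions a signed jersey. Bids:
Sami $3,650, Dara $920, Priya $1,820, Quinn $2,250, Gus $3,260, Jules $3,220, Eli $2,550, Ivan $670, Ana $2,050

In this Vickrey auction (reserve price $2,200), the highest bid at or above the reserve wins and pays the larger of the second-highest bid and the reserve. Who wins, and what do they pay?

Sorting bids: 3,650 (Sami) > 3,260 (Gus) > 3,220 (Jules) > 2,550 (Eli) > 2,250 (Quinn) > 2,050 (Ana) > …
Highest eligible bid: Sami at $3,650.
Second-highest bid $3,260 exceeds the reserve $2,200 → payment $3,260.

Sami pays $3,260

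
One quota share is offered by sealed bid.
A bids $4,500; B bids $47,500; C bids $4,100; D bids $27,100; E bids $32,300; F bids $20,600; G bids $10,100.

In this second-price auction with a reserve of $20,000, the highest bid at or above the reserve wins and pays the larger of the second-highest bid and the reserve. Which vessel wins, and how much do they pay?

B pays $32,300

Bids in order: 47,500 (B) > 32,300 (E) > 27,100 (D) > 20,600 (F) > 10,100 (G) > 4,500 (A) > …
B has the top bid at or above the reserve ($47,500).
max(second-highest $32,300, reserve $20,000) = $32,300; the reserve does not bind.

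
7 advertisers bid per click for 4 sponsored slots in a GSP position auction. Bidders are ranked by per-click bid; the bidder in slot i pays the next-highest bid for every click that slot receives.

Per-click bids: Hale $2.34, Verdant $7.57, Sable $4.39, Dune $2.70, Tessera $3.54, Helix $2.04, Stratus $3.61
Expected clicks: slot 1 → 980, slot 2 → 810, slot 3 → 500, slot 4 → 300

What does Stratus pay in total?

Sorting advertisers: $7.57 (Verdant) > $4.39 (Sable) > $3.61 (Stratus) > $3.54 (Tessera) > $2.70 (Dune) > …
Stratus holds slot 3 → pays next bid $3.54 × 500 clicks = $1770.00.

Stratus pays $1770.00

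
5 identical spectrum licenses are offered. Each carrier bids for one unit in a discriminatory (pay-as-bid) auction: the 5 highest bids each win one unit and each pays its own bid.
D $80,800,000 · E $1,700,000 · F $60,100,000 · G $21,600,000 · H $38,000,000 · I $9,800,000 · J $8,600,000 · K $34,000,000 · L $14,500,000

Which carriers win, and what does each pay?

Bids ranked high→low: 80,800,000 (D), 60,100,000 (F), 38,000,000 (H), 34,000,000 (K), 21,600,000 (G), 14,500,000 (L), 9,800,000 (I), …
The 5 highest are D, F, H, K, G.
Each winner pays its own bid: D $80,800,000, F $60,100,000, H $38,000,000, K $34,000,000, G $21,600,000.

D $80,800,000, F $60,100,000, H $38,000,000, K $34,000,000, G $21,600,000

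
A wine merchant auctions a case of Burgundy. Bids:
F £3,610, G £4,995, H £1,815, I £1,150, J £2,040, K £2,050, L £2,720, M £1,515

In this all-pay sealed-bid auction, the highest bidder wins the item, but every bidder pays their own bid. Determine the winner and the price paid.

G pays £4,995

Sorting bids: 4,995 (G) > 3,610 (F) > 2,720 (L) > 2,050 (K) > 2,040 (J) > 1,815 (H) > …
G wins with the top bid; all bids are sunk regardless.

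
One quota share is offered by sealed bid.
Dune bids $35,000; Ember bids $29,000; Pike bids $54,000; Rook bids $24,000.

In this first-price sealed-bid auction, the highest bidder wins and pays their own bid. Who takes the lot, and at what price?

Pike pays $54,000

Sorting bids: 54,000 (Pike) > 35,000 (Dune) > 29,000 (Ember) > 24,000 (Rook)
Pike is highest → pays own bid, $54,000.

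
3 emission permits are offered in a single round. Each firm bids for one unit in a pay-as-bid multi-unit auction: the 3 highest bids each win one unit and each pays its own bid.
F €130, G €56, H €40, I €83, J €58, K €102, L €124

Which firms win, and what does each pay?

Bids ranked high→low: 130 (F), 124 (L), 102 (K), 83 (I), 58 (J), …
Top 3: F, L, K.
Each winner pays its own bid: F €130, L €124, K €102.

F €130, L €124, K €102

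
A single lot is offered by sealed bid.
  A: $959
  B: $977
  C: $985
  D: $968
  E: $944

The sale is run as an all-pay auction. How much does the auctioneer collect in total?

Total revenue: $4,833

Sorting bids: 985 (C) > 977 (B) > 968 (D) > 959 (A) > 944 (E)
C wins with the top bid; all bids are sunk regardless.
Every bidder forfeits their bid regardless of winning.
Revenue = 959 + 977 + 985 + 968 + 944 = $4,833.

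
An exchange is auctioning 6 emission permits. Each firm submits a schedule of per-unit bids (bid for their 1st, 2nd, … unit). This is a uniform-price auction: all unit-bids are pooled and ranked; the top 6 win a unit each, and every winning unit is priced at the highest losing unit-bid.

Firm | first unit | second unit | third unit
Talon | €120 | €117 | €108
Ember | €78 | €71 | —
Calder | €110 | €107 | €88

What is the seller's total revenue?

Pooled unit-bids ranked (top 6): 120 (Talon-1), 117 (Talon-2), 110 (Calder-1), 108 (Talon-3), 107 (Calder-2), 88 (Calder-3)
The (k+1)-th unit-bid is €78.
Allocation: Calder 3, Talon 3. Every unit priced at €78.
Revenue = 6 × 78 = €468.

Total revenue: €468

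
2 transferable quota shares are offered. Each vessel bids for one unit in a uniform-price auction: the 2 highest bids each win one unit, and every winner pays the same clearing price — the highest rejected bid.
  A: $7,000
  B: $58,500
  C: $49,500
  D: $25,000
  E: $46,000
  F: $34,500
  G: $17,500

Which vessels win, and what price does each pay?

B, C; each pays $46,000

Sorting: 58,500 (B), 49,500 (C), 46,000 (E), 34,500 (F), …
Winners (2 units): B, C.
First losing bid is E's $46,000, which sets the uniform price.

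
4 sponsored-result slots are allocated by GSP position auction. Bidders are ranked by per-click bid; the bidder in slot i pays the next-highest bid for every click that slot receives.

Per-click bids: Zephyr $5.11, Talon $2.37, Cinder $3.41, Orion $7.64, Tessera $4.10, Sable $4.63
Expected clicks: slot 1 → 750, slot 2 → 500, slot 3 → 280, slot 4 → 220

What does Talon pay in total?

Talon pays $0.00

Sorting advertisers: $7.64 (Orion) > $5.11 (Zephyr) > $4.63 (Sable) > $4.10 (Tessera) > $3.41 (Cinder) > …
Talon ranks below slot 4 → no slot, pays nothing.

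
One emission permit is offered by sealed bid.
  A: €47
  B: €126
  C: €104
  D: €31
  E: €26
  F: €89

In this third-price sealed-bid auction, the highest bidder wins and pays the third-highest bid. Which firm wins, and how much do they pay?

Rule: the highest bidder wins and pays the third-highest bid.
Bids in order: 126 (B) > 104 (C) > 89 (F) > 47 (A) > 31 (D) > 26 (E)
B wins; payment is bid #3 in the ranking = €89.

B pays €89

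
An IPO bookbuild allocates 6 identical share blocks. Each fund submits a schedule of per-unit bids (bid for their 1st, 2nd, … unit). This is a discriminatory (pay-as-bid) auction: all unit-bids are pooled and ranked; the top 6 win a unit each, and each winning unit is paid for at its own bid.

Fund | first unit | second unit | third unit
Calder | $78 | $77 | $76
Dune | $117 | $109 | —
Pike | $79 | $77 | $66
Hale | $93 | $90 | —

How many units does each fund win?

Calder 1, Dune 2, Hale 2, Pike 1

All unit-bids, highest first — top 6: 117 (Dune-1), 109 (Dune-2), 93 (Hale-1), 90 (Hale-2), 79 (Pike-1), 78 (Calder-1)
Next rejected bid: $77 (not a price — pay-as-bid).
Allocation: Calder 1, Dune 2, Hale 2, Pike 1.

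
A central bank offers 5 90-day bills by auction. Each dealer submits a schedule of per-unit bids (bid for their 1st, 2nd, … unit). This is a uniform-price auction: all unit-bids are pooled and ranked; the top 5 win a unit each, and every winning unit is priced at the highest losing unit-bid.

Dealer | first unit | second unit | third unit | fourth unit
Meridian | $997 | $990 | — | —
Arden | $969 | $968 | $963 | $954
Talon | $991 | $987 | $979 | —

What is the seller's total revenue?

Total revenue: $4,845

Pooled unit-bids ranked (top 5): 997 (Meridian-1), 991 (Talon-1), 990 (Meridian-2), 987 (Talon-2), 979 (Talon-3)
The (k+1)-th unit-bid is $969.
Allocation: Meridian 2, Talon 3. Every unit priced at $969.
Revenue = 5 × 969 = $4,845.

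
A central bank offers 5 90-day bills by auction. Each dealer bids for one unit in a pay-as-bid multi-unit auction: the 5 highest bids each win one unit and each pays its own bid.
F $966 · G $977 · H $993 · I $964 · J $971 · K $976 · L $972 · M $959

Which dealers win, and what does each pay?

Ordering the bids: 993 (H), 977 (G), 976 (K), 972 (L), 971 (J), 966 (F), 964 (I), …
Winners (5 units): H, G, K, L, J.
Each winner pays its own bid: H $993, G $977, K $976, L $972, J $971.

H $993, G $977, K $976, L $972, J $971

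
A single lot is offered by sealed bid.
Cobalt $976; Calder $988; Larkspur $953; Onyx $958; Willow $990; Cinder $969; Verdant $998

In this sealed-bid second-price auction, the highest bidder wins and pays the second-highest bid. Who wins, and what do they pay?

Sealed-bid second-price auction: the highest bidder wins and pays the second-highest bid.
Bids ranked: 998 (Verdant) > 990 (Willow) > 988 (Calder) > 976 (Cobalt) > 969 (Cinder) > 958 (Onyx) > …
Second-price: Verdant pays Willow's bid of $990.

Verdant pays $990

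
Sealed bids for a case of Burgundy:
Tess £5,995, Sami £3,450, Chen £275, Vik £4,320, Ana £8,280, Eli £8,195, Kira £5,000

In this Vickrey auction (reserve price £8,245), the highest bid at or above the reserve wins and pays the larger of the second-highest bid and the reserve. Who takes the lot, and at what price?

Sorting bids: 8,280 (Ana) > 8,195 (Eli) > 5,995 (Tess) > 5,000 (Kira) > 4,320 (Vik) > 3,450 (Sami) > …
Ana has the top bid at or above the reserve (£8,280).
max(second-highest £8,195, reserve £8,245) = £8,245.

Ana pays £8,245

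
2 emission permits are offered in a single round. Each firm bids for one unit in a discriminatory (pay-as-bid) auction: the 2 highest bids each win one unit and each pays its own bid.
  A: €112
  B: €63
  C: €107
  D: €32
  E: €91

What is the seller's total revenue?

Ordering the bids: 112 (A), 107 (C), 91 (E), 63 (B), …
Top 2: A, C.
Total revenue = 112 + 107 = €219.

Total revenue: €219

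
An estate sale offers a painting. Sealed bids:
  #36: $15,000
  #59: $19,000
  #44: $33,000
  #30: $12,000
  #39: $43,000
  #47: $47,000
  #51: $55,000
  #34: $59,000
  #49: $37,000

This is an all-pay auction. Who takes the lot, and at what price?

Bids in order: 59,000 (#34) > 55,000 (#51) > 47,000 (#47) > 43,000 (#39) > 37,000 (#49) > 33,000 (#44) > …
#34 wins with the top bid; all bids are sunk regardless.

#34 pays $59,000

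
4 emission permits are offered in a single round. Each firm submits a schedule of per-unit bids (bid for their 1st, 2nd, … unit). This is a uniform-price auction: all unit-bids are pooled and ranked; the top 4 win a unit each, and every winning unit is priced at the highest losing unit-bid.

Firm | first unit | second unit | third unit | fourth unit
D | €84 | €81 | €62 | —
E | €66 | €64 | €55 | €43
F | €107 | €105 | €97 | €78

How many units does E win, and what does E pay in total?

Merging the schedules and taking the best 4: 107 (F-1), 105 (F-2), 97 (F-3), 84 (D-1)
The (k+1)-th unit-bid is €81.
E wins 0 unit(s) at €81 each.

E: 0 units, pays €0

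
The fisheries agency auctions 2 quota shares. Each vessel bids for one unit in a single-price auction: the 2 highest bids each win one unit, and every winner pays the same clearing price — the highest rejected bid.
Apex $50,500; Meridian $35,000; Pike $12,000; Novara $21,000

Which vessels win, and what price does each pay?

Ordering the bids: 50,500 (Apex), 35,000 (Meridian), 21,000 (Novara), 12,000 (Pike)
The 2 highest are Apex, Meridian.
Highest unsuccessful bid: $21,000 → clearing price.

Apex, Meridian; each pays $21,000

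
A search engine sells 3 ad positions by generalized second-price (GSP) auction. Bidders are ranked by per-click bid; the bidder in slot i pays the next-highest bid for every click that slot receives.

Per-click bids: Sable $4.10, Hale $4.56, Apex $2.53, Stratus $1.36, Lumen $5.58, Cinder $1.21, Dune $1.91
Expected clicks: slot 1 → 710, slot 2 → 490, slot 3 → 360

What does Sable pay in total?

Sable pays $910.80

Ranked by bid: $5.58 (Lumen) > $4.56 (Hale) > $4.10 (Sable) > $2.53 (Apex) > …
Sable holds slot 3 → pays next bid $2.53 × 360 clicks = $910.80.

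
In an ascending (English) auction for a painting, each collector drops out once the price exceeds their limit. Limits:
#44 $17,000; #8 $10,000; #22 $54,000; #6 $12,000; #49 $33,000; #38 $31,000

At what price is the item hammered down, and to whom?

Limits in order: 54,000 (#22) > 33,000 (#49) > 31,000 (#38) > 17,000 (#44) > 12,000 (#6) > 10,000 (#8)
Bidding ends when #49 exits at $33,000; #22 takes it.

#22 wins at $33,000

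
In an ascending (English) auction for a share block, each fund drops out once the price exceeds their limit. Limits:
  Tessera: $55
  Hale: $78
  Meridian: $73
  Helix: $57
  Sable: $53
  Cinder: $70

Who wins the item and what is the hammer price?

Sorting limits: 78 (Hale) > 73 (Meridian) > 70 (Cinder) > 57 (Helix) > 55 (Tessera) > 53 (Sable)
Meridian is the last rival to drop out, at $73; Hale remains and wins at that price.

Hale wins at $73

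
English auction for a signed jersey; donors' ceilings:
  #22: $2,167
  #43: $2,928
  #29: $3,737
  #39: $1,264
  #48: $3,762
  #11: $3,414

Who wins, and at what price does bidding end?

Rule: the price rises until one bidder remains; the winner pays the price at which the last rival dropped out.
Sorting limits: 3,762 (#48) > 3,737 (#29) > 3,414 (#11) > 2,928 (#43) > 2,167 (#22) > 1,264 (#39)
Once the price passes $3,737, only #48 is left; the hammer falls at #29's limit of $3,737.

#48 wins at $3,737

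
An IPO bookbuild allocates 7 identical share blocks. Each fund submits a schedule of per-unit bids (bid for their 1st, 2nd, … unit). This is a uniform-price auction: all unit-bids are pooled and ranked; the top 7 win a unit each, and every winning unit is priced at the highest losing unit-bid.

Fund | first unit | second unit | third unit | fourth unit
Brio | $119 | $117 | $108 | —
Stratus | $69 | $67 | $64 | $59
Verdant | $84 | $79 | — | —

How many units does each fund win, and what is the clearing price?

Merging the schedules and taking the best 7: 119 (Brio-1), 117 (Brio-2), 108 (Brio-3), 84 (Verdant-1), 79 (Verdant-2), 69 (Stratus-1), 67 (Stratus-2)
First bid not allocated: $64.
Allocation: Brio 3, Stratus 2, Verdant 2.

Brio 3, Stratus 2, Verdant 2; clearing price $64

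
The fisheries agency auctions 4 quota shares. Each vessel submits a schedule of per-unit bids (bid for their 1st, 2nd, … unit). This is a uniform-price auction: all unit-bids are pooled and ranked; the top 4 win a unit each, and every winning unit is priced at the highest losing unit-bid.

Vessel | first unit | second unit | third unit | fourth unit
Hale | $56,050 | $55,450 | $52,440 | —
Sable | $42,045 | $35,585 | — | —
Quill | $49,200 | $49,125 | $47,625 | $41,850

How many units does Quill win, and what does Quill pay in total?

Merging the schedules and taking the best 4: 56,050 (Hale-1), 55,450 (Hale-2), 52,440 (Hale-3), 49,200 (Quill-1)
First bid not allocated: $49,125.
Quill wins 1 unit(s) at $49,125 each.

Quill: 1 unit, pays $49,125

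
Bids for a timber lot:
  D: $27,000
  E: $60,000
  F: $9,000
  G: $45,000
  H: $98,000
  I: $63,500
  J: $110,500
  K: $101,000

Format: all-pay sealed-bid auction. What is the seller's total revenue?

Bids in order: 110,500 (J) > 101,000 (K) > 98,000 (H) > 63,500 (I) > 60,000 (E) > 45,000 (G) > …
J wins with the top bid; all bids are sunk regardless.
Every bidder forfeits their bid regardless of winning.
Revenue = 27,000 + 60,000 + 9,000 + 45,000 + 98,000 + 63,500 + 110,500 + 101,000 = $514,000.

Total revenue: $514,000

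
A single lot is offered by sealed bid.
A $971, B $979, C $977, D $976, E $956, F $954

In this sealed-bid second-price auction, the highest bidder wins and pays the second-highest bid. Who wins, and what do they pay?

B pays $977

Bids ranked: 979 (B) > 977 (C) > 976 (D) > 971 (A) > 956 (E) > 954 (F)
Second-price: B pays C's bid of $977.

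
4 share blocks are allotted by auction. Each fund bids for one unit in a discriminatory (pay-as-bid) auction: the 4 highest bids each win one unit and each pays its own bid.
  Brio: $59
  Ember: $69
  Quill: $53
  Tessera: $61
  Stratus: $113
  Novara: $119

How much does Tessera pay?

Tessera pays $61

Bids ranked high→low: 119 (Novara), 113 (Stratus), 69 (Ember), 61 (Tessera), 59 (Brio), 53 (Quill)
Top 4: Novara, Stratus, Ember, Tessera.
Tessera wins → own bid $61.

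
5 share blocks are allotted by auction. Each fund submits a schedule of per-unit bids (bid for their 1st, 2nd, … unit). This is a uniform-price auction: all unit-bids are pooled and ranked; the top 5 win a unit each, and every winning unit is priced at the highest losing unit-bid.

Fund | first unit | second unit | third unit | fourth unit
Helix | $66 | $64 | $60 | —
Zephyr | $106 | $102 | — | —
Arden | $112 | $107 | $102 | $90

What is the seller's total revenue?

Total revenue: $450

Merging the schedules and taking the best 5: 112 (Arden-1), 107 (Arden-2), 106 (Zephyr-1), 102 (Zephyr-2), 102 (Arden-3)
Highest rejected unit-bid = $90.
Allocation: Arden 3, Zephyr 2. Every unit priced at $90.
Revenue = 5 × 90 = $450.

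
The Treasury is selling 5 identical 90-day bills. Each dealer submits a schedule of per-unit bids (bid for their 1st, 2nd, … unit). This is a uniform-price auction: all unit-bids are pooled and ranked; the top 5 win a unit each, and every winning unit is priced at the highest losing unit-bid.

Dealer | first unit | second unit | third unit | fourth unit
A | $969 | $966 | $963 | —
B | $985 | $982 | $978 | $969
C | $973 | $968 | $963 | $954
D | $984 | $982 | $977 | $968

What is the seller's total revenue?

Total revenue: $4,885

Merging the schedules and taking the best 5: 985 (B-1), 984 (D-1), 982 (B-2), 982 (D-2), 978 (B-3)
The (k+1)-th unit-bid is $977.
Allocation: B 3, D 2. Every unit priced at $977.
Revenue = 5 × 977 = $4,885.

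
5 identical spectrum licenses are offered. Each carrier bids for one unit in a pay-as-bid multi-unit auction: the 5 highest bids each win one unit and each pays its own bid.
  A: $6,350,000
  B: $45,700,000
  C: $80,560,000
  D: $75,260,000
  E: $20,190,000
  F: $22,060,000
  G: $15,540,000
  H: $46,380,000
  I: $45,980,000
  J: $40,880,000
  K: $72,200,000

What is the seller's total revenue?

Ordering the bids: 80,560,000 (C), 75,260,000 (D), 72,200,000 (K), 46,380,000 (H), 45,980,000 (I), 45,700,000 (B), 40,880,000 (J), …
Top 5: C, D, K, H, I.
Total revenue = 80,560,000 + 75,260,000 + 72,200,000 + 46,380,000 + 45,980,000 = $320,380,000.

Total revenue: $320,380,000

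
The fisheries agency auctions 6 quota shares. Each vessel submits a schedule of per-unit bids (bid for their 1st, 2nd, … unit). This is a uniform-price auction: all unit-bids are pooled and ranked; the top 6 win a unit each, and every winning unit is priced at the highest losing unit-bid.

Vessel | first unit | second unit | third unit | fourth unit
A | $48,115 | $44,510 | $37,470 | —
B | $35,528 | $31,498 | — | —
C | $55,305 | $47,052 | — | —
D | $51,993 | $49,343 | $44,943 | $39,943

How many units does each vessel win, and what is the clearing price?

A 1, C 2, D 3; clearing price $44,510

Pooled unit-bids ranked (top 6): 55,305 (C-1), 51,993 (D-1), 49,343 (D-2), 48,115 (A-1), 47,052 (C-2), 44,943 (D-3)
First bid not allocated: $44,510.
Allocation: A 1, C 2, D 3.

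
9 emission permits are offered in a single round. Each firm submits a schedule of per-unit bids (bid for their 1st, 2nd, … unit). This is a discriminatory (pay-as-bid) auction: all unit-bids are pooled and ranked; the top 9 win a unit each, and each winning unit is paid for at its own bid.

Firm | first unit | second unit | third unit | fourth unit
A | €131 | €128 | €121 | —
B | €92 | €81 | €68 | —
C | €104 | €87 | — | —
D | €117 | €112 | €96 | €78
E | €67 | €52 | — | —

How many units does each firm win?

Merging the schedules and taking the best 9: 131 (A-1), 128 (A-2), 121 (A-3), 117 (D-1), 112 (D-2), 104 (C-1), 96 (D-3), 92 (B-1), 87 (C-2)
Next rejected bid: €81 (not a price — pay-as-bid).
Allocation: A 3, B 1, C 2, D 3.

A 3, B 1, C 2, D 3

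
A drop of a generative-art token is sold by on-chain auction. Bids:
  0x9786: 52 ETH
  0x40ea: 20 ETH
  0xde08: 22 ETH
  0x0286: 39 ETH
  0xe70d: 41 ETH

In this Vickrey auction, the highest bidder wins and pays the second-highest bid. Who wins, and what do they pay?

Rule: the highest bidder wins and pays the second-highest bid.
Sorting bids: 52 (0x9786) > 41 (0xe70d) > 39 (0x0286) > 22 (0xde08) > 20 (0x40ea)
0x9786 is highest; pays the second-highest bid, 41 ETH.

0x9786 pays 41 ETH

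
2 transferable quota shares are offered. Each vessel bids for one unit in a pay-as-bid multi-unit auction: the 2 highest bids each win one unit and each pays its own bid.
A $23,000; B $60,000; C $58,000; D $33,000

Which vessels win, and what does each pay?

B $60,000, C $58,000

Bids ranked high→low: 60,000 (B), 58,000 (C), 33,000 (D), 23,000 (A)
Top 2: B, C.
Each winner pays its own bid: B $60,000, C $58,000.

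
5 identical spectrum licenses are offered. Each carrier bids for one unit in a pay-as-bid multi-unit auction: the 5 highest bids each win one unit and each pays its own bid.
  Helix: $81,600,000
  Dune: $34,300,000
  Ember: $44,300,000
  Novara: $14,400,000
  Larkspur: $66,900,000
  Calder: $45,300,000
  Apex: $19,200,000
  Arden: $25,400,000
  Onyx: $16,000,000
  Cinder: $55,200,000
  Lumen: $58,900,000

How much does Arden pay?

Bids ranked high→low: 81,600,000 (Helix), 66,900,000 (Larkspur), 58,900,000 (Lumen), 55,200,000 (Cinder), 45,300,000 (Calder), 44,300,000 (Ember), 34,300,000 (Dune), …
Winners (5 units): Helix, Larkspur, Lumen, Cinder, Calder.
Arden does not win → $0.

Arden pays $0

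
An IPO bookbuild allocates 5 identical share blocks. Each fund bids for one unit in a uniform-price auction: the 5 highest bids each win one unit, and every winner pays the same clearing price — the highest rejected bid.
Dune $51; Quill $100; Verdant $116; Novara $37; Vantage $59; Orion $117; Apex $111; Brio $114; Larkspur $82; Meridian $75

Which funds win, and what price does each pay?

Sorting: 117 (Orion), 116 (Verdant), 114 (Brio), 111 (Apex), 100 (Quill), 82 (Larkspur), 75 (Meridian), …
The 5 highest are Orion, Verdant, Brio, Apex, Quill.
Clearing price = highest rejected bid = $82.

Orion, Verdant, Brio, Apex, Quill; each pays $82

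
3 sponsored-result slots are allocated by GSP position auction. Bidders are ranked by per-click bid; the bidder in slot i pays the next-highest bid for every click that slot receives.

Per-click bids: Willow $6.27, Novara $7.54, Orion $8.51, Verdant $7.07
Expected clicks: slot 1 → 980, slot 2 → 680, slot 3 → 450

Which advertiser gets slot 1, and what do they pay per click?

Per-click bids in order: $8.51 (Orion) > $7.54 (Novara) > $7.07 (Verdant) > $6.27 (Willow)
Slot 1 goes to the first-ranked bidder, Orion, who pays the next bid down: $7.54/click.

Orion; $7.54 per click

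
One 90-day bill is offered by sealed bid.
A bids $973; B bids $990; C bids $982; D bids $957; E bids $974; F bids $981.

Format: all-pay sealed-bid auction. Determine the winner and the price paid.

B pays $990

All-pay sealed-bid auction: the highest bidder wins the item, but every bidder pays their own bid.
Sorting bids: 990 (B) > 982 (C) > 981 (F) > 974 (E) > 973 (A) > 957 (D)
B wins with the top bid; all bids are sunk regardless.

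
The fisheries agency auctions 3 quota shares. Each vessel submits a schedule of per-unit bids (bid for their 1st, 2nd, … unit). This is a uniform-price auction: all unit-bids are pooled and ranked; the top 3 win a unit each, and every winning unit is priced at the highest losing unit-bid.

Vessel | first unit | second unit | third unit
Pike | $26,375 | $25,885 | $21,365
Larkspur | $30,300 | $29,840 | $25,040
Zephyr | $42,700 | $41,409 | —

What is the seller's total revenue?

All unit-bids, highest first — top 3: 42,700 (Zephyr-1), 41,409 (Zephyr-2), 30,300 (Larkspur-1)
Highest rejected unit-bid = $29,840.
Allocation: Larkspur 1, Zephyr 2. Every unit priced at $29,840.
Revenue = 3 × 29,840 = $89,520.

Total revenue: $89,520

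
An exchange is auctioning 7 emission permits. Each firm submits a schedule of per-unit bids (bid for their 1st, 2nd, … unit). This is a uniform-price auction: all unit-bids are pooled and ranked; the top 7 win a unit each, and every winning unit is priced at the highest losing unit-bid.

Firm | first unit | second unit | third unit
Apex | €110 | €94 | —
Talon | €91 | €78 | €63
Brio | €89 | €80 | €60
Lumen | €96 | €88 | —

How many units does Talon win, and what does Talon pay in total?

Pooled unit-bids ranked (top 7): 110 (Apex-1), 96 (Lumen-1), 94 (Apex-2), 91 (Talon-1), 89 (Brio-1), 88 (Lumen-2), 80 (Brio-2)
Highest rejected unit-bid = €78.
Talon wins 1 unit(s) at €78 each.

Talon: 1 unit, pays €78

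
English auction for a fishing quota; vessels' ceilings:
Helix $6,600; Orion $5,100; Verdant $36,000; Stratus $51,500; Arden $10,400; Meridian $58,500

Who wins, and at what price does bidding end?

Meridian wins at $51,500

Open ascending-bid auction: the price rises until one bidder remains; the winner pays the price at which the last rival dropped out.
Sorting limits: 58,500 (Meridian) > 51,500 (Stratus) > 36,000 (Verdant) > 10,400 (Arden) > 6,600 (Helix) > 5,100 (Orion)
Bidding ends when Stratus exits at $51,500; Meridian takes it.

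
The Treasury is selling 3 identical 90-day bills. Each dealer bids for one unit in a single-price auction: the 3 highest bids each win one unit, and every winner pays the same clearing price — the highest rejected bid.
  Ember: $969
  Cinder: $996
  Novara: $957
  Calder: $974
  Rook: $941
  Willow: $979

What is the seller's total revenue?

Bids ranked high→low: 996 (Cinder), 979 (Willow), 974 (Calder), 969 (Ember), 957 (Novara), …
The 3 highest are Cinder, Willow, Calder.
Highest unsuccessful bid: $969 → clearing price.
Total revenue = 3 × $969 = $2,907.

Total revenue: $2,907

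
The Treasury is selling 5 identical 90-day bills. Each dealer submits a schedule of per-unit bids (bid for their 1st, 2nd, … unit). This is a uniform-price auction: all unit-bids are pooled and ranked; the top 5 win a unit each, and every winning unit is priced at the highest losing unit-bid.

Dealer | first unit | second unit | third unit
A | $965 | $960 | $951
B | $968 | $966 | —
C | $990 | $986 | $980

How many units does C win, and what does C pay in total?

C: 3 units, pays $2,895

Pooled unit-bids ranked (top 5): 990 (C-1), 986 (C-2), 980 (C-3), 968 (B-1), 966 (B-2)
Highest rejected unit-bid = $965.
C wins 3 unit(s) at $965 each.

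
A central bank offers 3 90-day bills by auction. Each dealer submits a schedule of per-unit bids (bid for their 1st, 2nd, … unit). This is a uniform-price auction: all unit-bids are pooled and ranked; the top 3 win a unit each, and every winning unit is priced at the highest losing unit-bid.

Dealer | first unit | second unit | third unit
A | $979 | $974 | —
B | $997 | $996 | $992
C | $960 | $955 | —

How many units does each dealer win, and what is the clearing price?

Merging the schedules and taking the best 3: 997 (B-1), 996 (B-2), 992 (B-3)
The (k+1)-th unit-bid is $979.
Allocation: B 3.

B 3; clearing price $979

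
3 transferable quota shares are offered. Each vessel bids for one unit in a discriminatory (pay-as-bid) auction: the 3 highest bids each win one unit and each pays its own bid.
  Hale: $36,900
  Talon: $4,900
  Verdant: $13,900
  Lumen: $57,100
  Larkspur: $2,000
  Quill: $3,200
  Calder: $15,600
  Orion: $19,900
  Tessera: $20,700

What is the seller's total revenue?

Bids ranked high→low: 57,100 (Lumen), 36,900 (Hale), 20,700 (Tessera), 19,900 (Orion), 15,600 (Calder), …
The 3 highest are Lumen, Hale, Tessera.
Total revenue = 57,100 + 36,900 + 20,700 = $114,700.

Total revenue: $114,700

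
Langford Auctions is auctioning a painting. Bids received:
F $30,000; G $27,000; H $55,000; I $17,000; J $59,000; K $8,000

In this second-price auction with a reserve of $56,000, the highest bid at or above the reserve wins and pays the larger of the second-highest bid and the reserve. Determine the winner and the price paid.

Second-price auction with a reserve of $56,000: the highest bid at or above the reserve wins and pays the larger of the second-highest bid and the reserve.
Bids ranked: 59,000 (J) > 55,000 (H) > 30,000 (F) > 27,000 (G) > 17,000 (I) > 8,000 (K)
J has the top bid at or above the reserve ($59,000).
Second-highest bid $55,000 is below the reserve $56,000, so the reserve binds → payment $56,000.

J pays $56,000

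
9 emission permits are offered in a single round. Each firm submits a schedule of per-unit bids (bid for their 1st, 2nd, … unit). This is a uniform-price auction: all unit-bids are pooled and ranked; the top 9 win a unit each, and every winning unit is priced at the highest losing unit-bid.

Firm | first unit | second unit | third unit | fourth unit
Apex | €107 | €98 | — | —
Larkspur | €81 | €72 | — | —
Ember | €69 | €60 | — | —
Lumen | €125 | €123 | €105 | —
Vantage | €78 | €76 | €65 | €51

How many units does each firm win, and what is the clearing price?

Apex 2, Larkspur 2, Lumen 3, Vantage 2; clearing price €69

Merging the schedules and taking the best 9: 125 (Lumen-1), 123 (Lumen-2), 107 (Apex-1), 105 (Lumen-3), 98 (Apex-2), 81 (Larkspur-1), 78 (Vantage-1), 76 (Vantage-2), 72 (Larkspur-2)
The (k+1)-th unit-bid is €69.
Allocation: Apex 2, Larkspur 2, Lumen 3, Vantage 2.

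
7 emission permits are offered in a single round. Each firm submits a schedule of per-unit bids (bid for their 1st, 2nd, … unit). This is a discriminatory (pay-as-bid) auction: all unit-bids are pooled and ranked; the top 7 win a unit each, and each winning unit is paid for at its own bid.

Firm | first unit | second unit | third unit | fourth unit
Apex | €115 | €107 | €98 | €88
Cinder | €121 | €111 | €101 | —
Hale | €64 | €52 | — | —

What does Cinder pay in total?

Pooled unit-bids ranked (top 7): 121 (Cinder-1), 115 (Apex-1), 111 (Cinder-2), 107 (Apex-2), 101 (Cinder-3), 98 (Apex-3), 88 (Apex-4)
Next rejected bid: €64 (not a price — pay-as-bid).
Cinder's winning unit-bids: 121 + 111 + 101 = €333.

Cinder pays €333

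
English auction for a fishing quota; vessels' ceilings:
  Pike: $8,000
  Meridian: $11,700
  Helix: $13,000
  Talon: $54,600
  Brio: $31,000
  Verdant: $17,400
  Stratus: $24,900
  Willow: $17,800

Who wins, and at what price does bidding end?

Limits in order: 54,600 (Talon) > 31,000 (Brio) > 24,900 (Stratus) > 17,800 (Willow) > 17,400 (Verdant) > 13,000 (Helix) > …
Bidding ends when Brio exits at $31,000; Talon takes it.

Talon wins at $31,000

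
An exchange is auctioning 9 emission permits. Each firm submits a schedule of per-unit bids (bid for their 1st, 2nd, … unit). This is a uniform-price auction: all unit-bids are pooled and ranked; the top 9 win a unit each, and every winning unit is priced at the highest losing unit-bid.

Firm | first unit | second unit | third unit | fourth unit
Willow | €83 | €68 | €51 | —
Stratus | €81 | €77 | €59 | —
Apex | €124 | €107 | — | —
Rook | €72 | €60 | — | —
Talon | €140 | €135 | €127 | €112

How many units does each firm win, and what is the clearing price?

Pooled unit-bids ranked (top 9): 140 (Talon-1), 135 (Talon-2), 127 (Talon-3), 124 (Apex-1), 112 (Talon-4), 107 (Apex-2), 83 (Willow-1), 81 (Stratus-1), 77 (Stratus-2)
First bid not allocated: €72.
Allocation: Apex 2, Stratus 2, Talon 4, Willow 1.

Apex 2, Stratus 2, Talon 4, Willow 1; clearing price €72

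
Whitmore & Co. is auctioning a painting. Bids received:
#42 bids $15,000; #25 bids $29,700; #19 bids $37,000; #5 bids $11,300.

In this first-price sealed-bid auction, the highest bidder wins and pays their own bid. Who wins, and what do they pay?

#19 pays $37,000

Sorting bids: 37,000 (#19) > 29,700 (#25) > 15,000 (#42) > 11,300 (#5)
#19 has the highest bid and pays exactly that: $37,000.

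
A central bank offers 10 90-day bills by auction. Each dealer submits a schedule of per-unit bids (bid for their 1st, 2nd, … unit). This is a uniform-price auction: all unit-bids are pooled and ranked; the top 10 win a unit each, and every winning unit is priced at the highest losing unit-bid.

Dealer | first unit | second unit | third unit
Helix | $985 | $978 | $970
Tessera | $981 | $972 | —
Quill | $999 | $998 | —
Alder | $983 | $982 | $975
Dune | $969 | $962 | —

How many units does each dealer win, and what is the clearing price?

Alder 3, Helix 3, Quill 2, Tessera 2; clearing price $969

Pooled unit-bids ranked (top 10): 999 (Quill-1), 998 (Quill-2), 985 (Helix-1), 983 (Alder-1), 982 (Alder-2), 981 (Tessera-1), 978 (Helix-2), 975 (Alder-3), 972 (Tessera-2), 970 (Helix-3)
The (k+1)-th unit-bid is $969.
Allocation: Alder 3, Helix 3, Quill 2, Tessera 2.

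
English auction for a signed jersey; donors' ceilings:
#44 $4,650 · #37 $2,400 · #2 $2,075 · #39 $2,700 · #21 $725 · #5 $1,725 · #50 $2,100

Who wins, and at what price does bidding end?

#44 wins at $2,700

Sorting limits: 4,650 (#44) > 2,700 (#39) > 2,400 (#37) > 2,100 (#50) > 2,075 (#2) > 1,725 (#5) > …
Once the price passes $2,700, only #44 is left; the hammer falls at #39's limit of $2,700.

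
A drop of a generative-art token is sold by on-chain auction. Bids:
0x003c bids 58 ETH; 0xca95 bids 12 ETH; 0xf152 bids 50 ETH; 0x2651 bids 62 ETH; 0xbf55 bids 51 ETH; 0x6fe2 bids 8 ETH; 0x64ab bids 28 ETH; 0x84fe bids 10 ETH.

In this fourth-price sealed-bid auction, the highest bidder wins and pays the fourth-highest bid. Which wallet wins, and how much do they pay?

0x2651 pays 50 ETH

Rule: the highest bidder wins and pays the fourth-highest bid.
Sorting bids: 62 (0x2651) > 58 (0x003c) > 51 (0xbf55) > 50 (0xf152) > 28 (0x64ab) > 12 (0xca95) > …
0x2651 wins; payment is bid #4 in the ranking = 50 ETH.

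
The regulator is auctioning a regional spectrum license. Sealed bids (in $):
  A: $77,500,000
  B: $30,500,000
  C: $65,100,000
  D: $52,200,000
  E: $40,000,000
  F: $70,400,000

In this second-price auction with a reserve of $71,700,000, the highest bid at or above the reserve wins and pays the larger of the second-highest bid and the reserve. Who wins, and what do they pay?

A pays $71,700,000

Second-price auction with a reserve of $71,700,000: the highest bid at or above the reserve wins and pays the larger of the second-highest bid and the reserve.
Bids in order: 77,500,000 (A) > 70,400,000 (F) > 65,100,000 (C) > 52,200,000 (D) > 40,000,000 (E) > 30,500,000 (B)
A has the top bid at or above the reserve ($77,500,000).
Second-highest bid $70,400,000 is below the reserve $71,700,000, so the reserve binds → payment $71,700,000.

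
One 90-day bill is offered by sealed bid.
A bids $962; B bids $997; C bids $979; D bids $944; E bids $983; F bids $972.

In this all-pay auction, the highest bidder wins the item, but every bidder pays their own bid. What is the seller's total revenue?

Rule: the highest bidder wins the item, but every bidder pays their own bid.
Bids in order: 997 (B) > 983 (E) > 979 (C) > 972 (F) > 962 (A) > 944 (D)
B wins with the top bid; all bids are sunk regardless.
Every bidder forfeits their bid regardless of winning.
Revenue = 962 + 997 + 979 + 944 + 983 + 972 = $5,837.

Total revenue: $5,837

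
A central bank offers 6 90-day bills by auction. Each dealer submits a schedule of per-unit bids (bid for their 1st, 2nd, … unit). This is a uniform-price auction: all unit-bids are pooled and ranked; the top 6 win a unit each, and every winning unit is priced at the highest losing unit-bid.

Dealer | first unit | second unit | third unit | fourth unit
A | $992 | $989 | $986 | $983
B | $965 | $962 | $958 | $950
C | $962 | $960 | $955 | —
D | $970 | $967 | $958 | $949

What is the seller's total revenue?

Total revenue: $5,790

Merging the schedules and taking the best 6: 992 (A-1), 989 (A-2), 986 (A-3), 983 (A-4), 970 (D-1), 967 (D-2)
Highest rejected unit-bid = $965.
Allocation: A 4, D 2. Every unit priced at $965.
Revenue = 6 × 965 = $5,790.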